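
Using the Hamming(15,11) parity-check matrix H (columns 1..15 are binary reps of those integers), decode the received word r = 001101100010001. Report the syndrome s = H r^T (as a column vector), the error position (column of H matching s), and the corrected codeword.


s = (0, 0, 1, 0)^T, error position = 2, corrected codeword c = 011101100010001

Compute s = H r^T mod 2 one row at a time:
  s_1 = 0 + 0 + 0 + 1 + 0 + 0 + 0 + 1 = 2 ≡ 0 (mod 2).
  s_2 = 1 + 0 + 1 + 1 + 0 + 0 + 0 + 1 = 4 ≡ 0 (mod 2).
  s_3 = 0 + 1 + 1 + 1 + 0 + 1 + 0 + 1 = 5 ≡ 1 (mod 2).
  s_4 = 0 + 1 + 0 + 1 + 0 + 1 + 0 + 1 = 4 ≡ 0 (mod 2).
s = (0, 0, 1, 0)^T — this equals column 2 of H (binary 0010), so error is at position 2.
Correct: flip bit 2 of r = 001101100010001 to get c = 011101100010001.


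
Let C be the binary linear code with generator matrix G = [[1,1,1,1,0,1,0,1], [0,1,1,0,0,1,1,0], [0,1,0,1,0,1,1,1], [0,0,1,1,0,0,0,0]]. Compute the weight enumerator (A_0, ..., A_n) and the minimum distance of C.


Weight distribution: A_0 = 1, A_1 = 1, A_2 = 1, A_3 = 4, A_4 = 5, A_5 = 3, A_6 = 1. Minimum distance d = 1.

Enumerate all 2^4 = 16 messages m ∈ F_2^4.
For each, compute codeword c = mG in F_2^8, then tally its weight.
  m = 0000 → c = 00000000, weight = 0.
  m = 1000 → c = 11110101, weight = 6.
  m = 0100 → c = 01100110, weight = 4.
  m = 1100 → c = 10010011, weight = 4.
  m = 0010 → c = 01010111, weight = 5.
  m = 1010 → c = 10100010, weight = 3.
  m = 0110 → c = 00110001, weight = 3.
  m = 1110 → c = 11000100, weight = 3.
  m = 0001 → c = 00110000, weight = 2.
  m = 1001 → c = 11000101, weight = 4.
  m = 0101 → c = 01010110, weight = 4.
  m = 1101 → c = 10100011, weight = 4.
  m = 0011 → c = 01100111, weight = 5.
  m = 1011 → c = 10010010, weight = 3.
  m = 0111 → c = 00000001, weight = 1.
  m = 1111 → c = 11110100, weight = 5.
Tally weights:
  weight 0: 1 codewords.
  weight 1: 1 codewords.
  weight 2: 1 codewords.
  weight 3: 4 codewords.
  weight 4: 5 codewords.
  weight 5: 3 codewords.
  weight 6: 1 codewords.
Minimum distance d = smallest w > 0 with A_w > 0 = 1.
Sanity: Σ A_w = 16 = 2^4 = 16 ✓.


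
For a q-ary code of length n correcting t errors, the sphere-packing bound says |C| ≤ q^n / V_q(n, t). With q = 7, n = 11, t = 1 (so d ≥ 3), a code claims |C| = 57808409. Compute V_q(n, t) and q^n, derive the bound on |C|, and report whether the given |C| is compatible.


V_q(n, t) = 67, q^n = 1977326743, Hamming bound = 29512339, |C| = 57808409 > bound (violated).

Step 1: Compute V_q(n, t) = Σ_{j=0}^1 C(n, j) (q−1)^j.
  j = 0: C(11,0)·(6)^0 = 1·1 = 1.
  j = 1: C(11,1)·(6)^1 = 11·6 = 66.
  V_q(n, t) = 1 + 66 = 67.
Step 2: q^n = 7^11 = 1977326743.
Step 3: Hamming bound ⌊q^n / V_q(n,t)⌋ = ⌊1977326743/67⌋ = 29512339.
Step 4: Compare |C| = 57808409 to 29512339: violated.
The claimed |C| lies above the Hamming bound, so no 7-ary code of length 11 with d ≥ 3 can have 57808409 codewords.


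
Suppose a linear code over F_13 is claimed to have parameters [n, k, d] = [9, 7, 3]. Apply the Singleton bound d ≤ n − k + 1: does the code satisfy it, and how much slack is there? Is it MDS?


Singleton RHS = n − k + 1 = 3, slack = 0, bound satisfied, MDS.

Singleton bound: d ≤ n − k + 1.
Here n = 9, k = 7, so n − k + 1 = 3.
Given d = 3, check d ≤ 3: YES.
Slack = (n − k + 1) − d = 0.
The code is MDS (slack = 0).
Description: the claimed parameters are [9, 7, 3]_13; such a code would be MDS (meets Singleton bound).


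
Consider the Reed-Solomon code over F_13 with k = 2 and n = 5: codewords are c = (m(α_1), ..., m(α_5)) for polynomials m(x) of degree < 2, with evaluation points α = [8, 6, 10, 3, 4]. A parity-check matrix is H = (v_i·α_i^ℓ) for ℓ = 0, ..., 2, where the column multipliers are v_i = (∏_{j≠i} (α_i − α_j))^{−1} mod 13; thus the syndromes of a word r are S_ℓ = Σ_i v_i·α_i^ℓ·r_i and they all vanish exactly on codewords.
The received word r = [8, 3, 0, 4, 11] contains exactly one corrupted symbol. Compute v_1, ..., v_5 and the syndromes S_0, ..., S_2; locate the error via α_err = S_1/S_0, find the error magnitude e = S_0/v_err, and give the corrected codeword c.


S = (2, 6, 5), error at position 4, error magnitude e = 2, c = [8, 3, 0, 2, 11].

Step 1: column multipliers v_i = (∏_{j≠i}(α_i − α_j))^{−1} mod 13.
  i = 1 (α = 8): (8−6)(8−10)(8−3)(8−4) = 2·(−2)·5·4 = −80 ≡ 11, so v_1 = 11^{−1} = 6 (mod 13).
  i = 2 (α = 6): (6−8)(6−10)(6−3)(6−4) = (−2)·(−4)·3·2 = 48 ≡ 9, so v_2 = 9^{−1} = 3 (mod 13).
  i = 3 (α = 10): (10−8)(10−6)(10−3)(10−4) = 2·4·7·6 = 336 ≡ 11, so v_3 = 11^{−1} = 6 (mod 13).
  i = 4 (α = 3): (3−8)(3−6)(3−10)(3−4) = (−5)·(−3)·(−7)·(−1) = 105 ≡ 1, so v_4 = 1^{−1} = 1 (mod 13).
  i = 5 (α = 4): (4−8)(4−6)(4−10)(4−3) = (−4)·(−2)·(−6)·1 = −48 ≡ 4, so v_5 = 4^{−1} = 10 (mod 13).
  v = [6, 3, 6, 1, 10].
Step 2: syndromes of r = [8, 3, 0, 4, 11] (all sums mod 13).
  S_0 = Σ v_i r_i = 6·8 + 3·3 + 6·0 + 1·4 + 10·11 = 171 ≡ 2.
  S_1 = Σ v_i α_i r_i = 6·8·8 + 3·6·3 + 6·10·0 + 1·3·4 + 10·4·11 = 890 ≡ 6.
  α_i^2 mod 13 = [12, 10, 9, 9, 3].
  S_2 = Σ v_i α_i^2 r_i = 6·12·8 + 3·10·3 + 6·9·0 + 1·9·4 + 10·3·11 = 1032 ≡ 5.
  S = (2, 6, 5) ≠ 0, so r is not a codeword (an error is present).
Step 3: locate the error. For a single error e at position i, S_ℓ = v_i·e·α_i^ℓ, so α_err = S_1/S_0.
  S_0^{−1} = 2^{−1} = 7 (mod 13), so α_err = 6·7 = 42 ≡ 3 = α_4. Error position i = 4.
  Consistency check: S_2/S_1 = 5·11 = 55 ≡ 3 = α_err ✓ (single-error assumption holds).
Step 4: error magnitude e = S_0/v_4 = S_0·∏_{j≠4}(α_4 − α_j) = 2·1 = 2 ≡ 2 (mod 13).
Step 5: correct position 4: c_4 = r_4 − e = 4 − 2 ≡ 2 (mod 13). Hence c = [8, 3, 0, 2, 11].
  Check: interpolating c through the α_i gives m(x) = 1 + 9·x (degree < 2) with m(α_i) = c_i for every i, so c is indeed a codeword.


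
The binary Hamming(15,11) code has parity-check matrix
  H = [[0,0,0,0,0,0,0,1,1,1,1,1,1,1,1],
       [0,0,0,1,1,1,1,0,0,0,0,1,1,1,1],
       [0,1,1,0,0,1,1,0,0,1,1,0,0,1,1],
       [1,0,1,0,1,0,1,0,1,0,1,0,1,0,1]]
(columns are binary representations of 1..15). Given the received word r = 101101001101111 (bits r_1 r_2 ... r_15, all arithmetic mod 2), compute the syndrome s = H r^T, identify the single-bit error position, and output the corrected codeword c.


s = (0, 0, 1, 1)^T, error position = 3, corrected codeword c = 100101001101111

Compute s = H r^T mod 2 one row at a time:
  s_1 = 0 + 1 + 1 + 0 + 1 + 1 + 1 + 1 = 6 ≡ 0 (mod 2).
  s_2 = 1 + 0 + 1 + 0 + 1 + 1 + 1 + 1 = 6 ≡ 0 (mod 2).
  s_3 = 0 + 1 + 1 + 0 + 1 + 0 + 1 + 1 = 5 ≡ 1 (mod 2).
  s_4 = 1 + 1 + 0 + 0 + 1 + 0 + 1 + 1 = 5 ≡ 1 (mod 2).
s = (0, 0, 1, 1)^T — this equals column 3 of H (binary 0011), so error is at position 3.
Correct: flip bit 3 of r = 101101001101111 to get c = 100101001101111.


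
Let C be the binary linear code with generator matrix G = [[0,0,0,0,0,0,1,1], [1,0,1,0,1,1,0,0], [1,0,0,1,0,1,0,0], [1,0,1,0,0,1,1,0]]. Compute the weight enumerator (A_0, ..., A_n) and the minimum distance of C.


Weight distribution: A_0 = 1, A_2 = 3, A_3 = 4, A_4 = 3, A_5 = 4, A_6 = 1. Minimum distance d = 2.

Enumerate all 2^4 = 16 messages m ∈ F_2^4.
For each, compute codeword c = mG in F_2^8, then tally its weight.
  m = 0000 → c = 00000000, weight = 0.
  m = 1000 → c = 00000011, weight = 2.
  m = 0100 → c = 10101100, weight = 4.
  m = 1100 → c = 10101111, weight = 6.
  m = 0010 → c = 10010100, weight = 3.
  m = 1010 → c = 10010111, weight = 5.
  m = 0110 → c = 00111000, weight = 3.
  m = 1110 → c = 00111011, weight = 5.
  m = 0001 → c = 10100110, weight = 4.
  m = 1001 → c = 10100101, weight = 4.
  m = 0101 → c = 00001010, weight = 2.
  m = 1101 → c = 00001001, weight = 2.
  m = 0011 → c = 00110010, weight = 3.
  m = 1011 → c = 00110001, weight = 3.
  m = 0111 → c = 10011110, weight = 5.
  m = 1111 → c = 10011101, weight = 5.
Tally weights:
  weight 0: 1 codewords.
  weight 2: 3 codewords.
  weight 3: 4 codewords.
  weight 4: 3 codewords.
  weight 5: 4 codewords.
  weight 6: 1 codewords.
Minimum distance d = smallest w > 0 with A_w > 0 = 2.
Sanity: Σ A_w = 16 = 2^4 = 16 ✓.


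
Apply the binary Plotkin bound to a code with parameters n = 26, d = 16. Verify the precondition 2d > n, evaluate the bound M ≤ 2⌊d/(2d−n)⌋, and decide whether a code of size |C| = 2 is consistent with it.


Plotkin bound M ≤ 4; given |C| = 2 ≤ bound (satisfied).

Check applicability: 2d = 32, n = 26.
2d − n = 6 > 0, so Plotkin applies.
Compute d/(2d−n) = 16/6 ≈ 2.6667.
⌊d/(2d−n)⌋ = 2.
Plotkin bound: M ≤ 2·2 = 4.
Given |C| = 2, check: satisfied.
This |C| is below the Plotkin bound.


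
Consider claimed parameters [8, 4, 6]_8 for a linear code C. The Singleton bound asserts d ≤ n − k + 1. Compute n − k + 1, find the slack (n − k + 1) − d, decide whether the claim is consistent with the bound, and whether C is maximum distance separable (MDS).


Singleton RHS = n − k + 1 = 5, slack = -1, bound violated (no such code; not MDS).

Singleton bound: d ≤ n − k + 1.
Here n = 8, k = 4, so n − k + 1 = 5.
Given d = 6, check d ≤ 5: NO.
Slack = (n − k + 1) − d = -1.
The slack is negative: d = 6 exceeds n − k + 1 = 5 by 1, so the Singleton bound is violated and no linear [8, 4, 6]_8 code can exist. In particular it is not MDS (MDS requires d = n − k + 1 exactly).
Description: the claimed parameters are [8, 4, 6]_8; such a code would be impossible (violates the Singleton bound).


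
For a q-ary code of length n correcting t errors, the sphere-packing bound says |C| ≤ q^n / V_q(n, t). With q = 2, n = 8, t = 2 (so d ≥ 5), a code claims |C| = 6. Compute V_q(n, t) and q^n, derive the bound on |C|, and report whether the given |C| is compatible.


V_q(n, t) = 37, q^n = 256, Hamming bound = 6, |C| = 6 ≤ bound (satisfied).

Step 1: Compute V_q(n, t) = Σ_{j=0}^2 C(n, j) (q−1)^j.
  j = 0: C(8,0)·(1)^0 = 1·1 = 1.
  j = 1: C(8,1)·(1)^1 = 8·1 = 8.
  j = 2: C(8,2)·(1)^2 = 28·1 = 28.
  V_q(n, t) = 1 + 8 + 28 = 37.
Step 2: q^n = 2^8 = 256.
Step 3: Hamming bound ⌊q^n / V_q(n,t)⌋ = ⌊256/37⌋ = 6.
Step 4: Compare |C| = 6 to 6: satisfied.
The claimed |C| lies at the Hamming bound (tight).


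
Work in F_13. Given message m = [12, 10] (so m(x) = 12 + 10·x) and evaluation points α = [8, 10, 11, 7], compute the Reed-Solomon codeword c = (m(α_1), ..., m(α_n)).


c = [1, 8, 5, 4]

Message polynomial: m(x) = 12 + 10·x (mod 13).
For each evaluation point α_i, compute m(α_i) mod 13:
  α_1 = 8: Horner steps 10 → 1, so m(8) = 1.
  α_2 = 10: Horner steps 10 → 8, so m(10) = 8.
  α_3 = 11: Horner steps 10 → 5, so m(11) = 5.
  α_4 = 7: Horner steps 10 → 4, so m(7) = 4.
Codeword c = [1, 8, 5, 4] ∈ F_13^4.


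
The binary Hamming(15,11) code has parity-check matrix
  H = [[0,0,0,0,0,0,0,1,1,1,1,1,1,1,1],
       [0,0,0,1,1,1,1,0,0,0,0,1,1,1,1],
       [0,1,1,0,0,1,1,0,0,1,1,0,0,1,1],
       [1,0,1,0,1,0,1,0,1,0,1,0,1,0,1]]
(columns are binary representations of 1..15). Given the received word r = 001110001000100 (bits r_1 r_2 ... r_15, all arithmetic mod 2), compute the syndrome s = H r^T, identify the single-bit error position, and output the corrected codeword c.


s = (0, 1, 1, 0)^T, error position = 6, corrected codeword c = 001111001000100

Compute s = H r^T mod 2 one row at a time:
  s_1 = 0 + 1 + 0 + 0 + 0 + 1 + 0 + 0 = 2 ≡ 0 (mod 2).
  s_2 = 1 + 1 + 0 + 0 + 0 + 1 + 0 + 0 = 3 ≡ 1 (mod 2).
  s_3 = 0 + 1 + 0 + 0 + 0 + 0 + 0 + 0 = 1 ≡ 1 (mod 2).
  s_4 = 0 + 1 + 1 + 0 + 1 + 0 + 1 + 0 = 4 ≡ 0 (mod 2).
s = (0, 1, 1, 0)^T — this equals column 6 of H (binary 0110), so error is at position 6.
Correct: flip bit 6 of r = 001110001000100 to get c = 001111001000100.


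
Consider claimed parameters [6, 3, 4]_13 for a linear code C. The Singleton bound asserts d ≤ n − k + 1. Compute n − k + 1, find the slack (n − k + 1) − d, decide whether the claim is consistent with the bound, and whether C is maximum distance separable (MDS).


Singleton RHS = n − k + 1 = 4, slack = 0, bound satisfied, MDS.

Singleton bound: d ≤ n − k + 1.
Here n = 6, k = 3, so n − k + 1 = 4.
Given d = 4, check d ≤ 4: YES.
Slack = (n − k + 1) − d = 0.
The code is MDS (slack = 0).
Description: the claimed parameters are [6, 3, 4]_13; such a code would be MDS (meets Singleton bound).


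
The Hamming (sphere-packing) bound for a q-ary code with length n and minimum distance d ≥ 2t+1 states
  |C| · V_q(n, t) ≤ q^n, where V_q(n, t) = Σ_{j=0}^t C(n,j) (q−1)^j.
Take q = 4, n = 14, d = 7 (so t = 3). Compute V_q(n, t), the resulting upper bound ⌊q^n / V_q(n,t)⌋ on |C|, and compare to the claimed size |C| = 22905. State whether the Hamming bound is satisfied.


V_q(n, t) = 10690, q^n = 268435456, Hamming bound = 25110, |C| = 22905 ≤ bound (satisfied).

Step 1: Compute V_q(n, t) = Σ_{j=0}^3 C(n, j) (q−1)^j.
  j = 0: C(14,0)·(3)^0 = 1·1 = 1.
  j = 1: C(14,1)·(3)^1 = 14·3 = 42.
  j = 2: C(14,2)·(3)^2 = 91·9 = 819.
  j = 3: C(14,3)·(3)^3 = 364·27 = 9828.
  V_q(n, t) = 1 + 42 + 819 + 9828 = 10690.
Step 2: q^n = 4^14 = 268435456.
Step 3: Hamming bound ⌊q^n / V_q(n,t)⌋ = ⌊268435456/10690⌋ = 25110.
Step 4: Compare |C| = 22905 to 25110: satisfied.
The claimed |C| lies below the Hamming bound.


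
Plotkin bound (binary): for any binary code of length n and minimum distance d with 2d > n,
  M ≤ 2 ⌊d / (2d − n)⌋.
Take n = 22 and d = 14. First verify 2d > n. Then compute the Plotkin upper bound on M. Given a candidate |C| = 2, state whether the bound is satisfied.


Plotkin bound M ≤ 4; given |C| = 2 ≤ bound (satisfied).

Check applicability: 2d = 28, n = 22.
2d − n = 6 > 0, so Plotkin applies.
Compute d/(2d−n) = 14/6 ≈ 2.3333.
⌊d/(2d−n)⌋ = 2.
Plotkin bound: M ≤ 2·2 = 4.
Given |C| = 2, check: satisfied.
This |C| is below the Plotkin bound.


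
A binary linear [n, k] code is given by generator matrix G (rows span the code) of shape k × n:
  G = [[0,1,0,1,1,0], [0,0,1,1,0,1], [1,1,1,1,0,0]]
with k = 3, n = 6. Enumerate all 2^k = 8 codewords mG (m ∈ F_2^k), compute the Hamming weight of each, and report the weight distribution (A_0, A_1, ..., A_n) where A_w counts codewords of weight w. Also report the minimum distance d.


Weight distribution: A_0 = 1, A_3 = 4, A_4 = 3. Minimum distance d = 3.

Enumerate all 2^3 = 8 messages m ∈ F_2^3.
For each, compute codeword c = mG in F_2^6, then tally its weight.
  m = 000 → c = 000000, weight = 0.
  m = 100 → c = 010110, weight = 3.
  m = 010 → c = 001101, weight = 3.
  m = 110 → c = 011011, weight = 4.
  m = 001 → c = 111100, weight = 4.
  m = 101 → c = 101010, weight = 3.
  m = 011 → c = 110001, weight = 3.
  m = 111 → c = 100111, weight = 4.
Tally weights:
  weight 0: 1 codewords.
  weight 3: 4 codewords.
  weight 4: 3 codewords.
Minimum distance d = smallest w > 0 with A_w > 0 = 3.
Sanity: Σ A_w = 8 = 2^3 = 8 ✓.


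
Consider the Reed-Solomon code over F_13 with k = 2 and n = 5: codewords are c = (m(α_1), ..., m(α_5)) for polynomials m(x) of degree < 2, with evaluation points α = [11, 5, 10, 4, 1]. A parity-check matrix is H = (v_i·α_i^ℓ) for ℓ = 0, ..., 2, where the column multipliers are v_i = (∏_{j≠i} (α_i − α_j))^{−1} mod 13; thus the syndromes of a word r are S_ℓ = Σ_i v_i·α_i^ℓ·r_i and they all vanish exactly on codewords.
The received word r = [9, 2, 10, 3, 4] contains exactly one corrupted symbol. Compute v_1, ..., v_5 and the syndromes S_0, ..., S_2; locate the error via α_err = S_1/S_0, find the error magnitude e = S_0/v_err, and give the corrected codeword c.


S = (11, 11, 11), error at position 5, error magnitude e = 11, c = [9, 2, 10, 3, 6].

Step 1: column multipliers v_i = (∏_{j≠i}(α_i − α_j))^{−1} mod 13.
  i = 1 (α = 11): (11−5)(11−10)(11−4)(11−1) = 6·1·7·10 = 420 ≡ 4, so v_1 = 4^{−1} = 10 (mod 13).
  i = 2 (α = 5): (5−11)(5−10)(5−4)(5−1) = (−6)·(−5)·1·4 = 120 ≡ 3, so v_2 = 3^{−1} = 9 (mod 13).
  i = 3 (α = 10): (10−11)(10−5)(10−4)(10−1) = (−1)·5·6·9 = −270 ≡ 3, so v_3 = 3^{−1} = 9 (mod 13).
  i = 4 (α = 4): (4−11)(4−5)(4−10)(4−1) = (−7)·(−1)·(−6)·3 = −126 ≡ 4, so v_4 = 4^{−1} = 10 (mod 13).
  i = 5 (α = 1): (1−11)(1−5)(1−10)(1−4) = (−10)·(−4)·(−9)·(−3) = 1080 ≡ 1, so v_5 = 1^{−1} = 1 (mod 13).
  v = [10, 9, 9, 10, 1].
Step 2: syndromes of r = [9, 2, 10, 3, 4] (all sums mod 13).
  S_0 = Σ v_i r_i = 10·9 + 9·2 + 9·10 + 10·3 + 1·4 = 232 ≡ 11.
  S_1 = Σ v_i α_i r_i = 10·11·9 + 9·5·2 + 9·10·10 + 10·4·3 + 1·1·4 = 2104 ≡ 11.
  α_i^2 mod 13 = [4, 12, 9, 3, 1].
  S_2 = Σ v_i α_i^2 r_i = 10·4·9 + 9·12·2 + 9·9·10 + 10·3·3 + 1·1·4 = 1480 ≡ 11.
  S = (11, 11, 11) ≠ 0, so r is not a codeword (an error is present).
Step 3: locate the error. For a single error e at position i, S_ℓ = v_i·e·α_i^ℓ, so α_err = S_1/S_0.
  S_0^{−1} = 11^{−1} = 6 (mod 13), so α_err = 11·6 = 66 ≡ 1 = α_5. Error position i = 5.
  Consistency check: S_2/S_1 = 11·6 = 66 ≡ 1 = α_err ✓ (single-error assumption holds).
Step 4: error magnitude e = S_0/v_5 = S_0·∏_{j≠5}(α_5 − α_j) = 11·1 = 11 ≡ 11 (mod 13).
Step 5: correct position 5: c_5 = r_5 − e = 4 − 11 ≡ 6 (mod 13). Hence c = [9, 2, 10, 3, 6].
  Check: interpolating c through the α_i gives m(x) = 7 + 12·x (degree < 2) with m(α_i) = c_i for every i, so c is indeed a codeword.


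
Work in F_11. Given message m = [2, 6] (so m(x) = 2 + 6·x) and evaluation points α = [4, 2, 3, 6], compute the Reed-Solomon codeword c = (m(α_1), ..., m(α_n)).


c = [4, 3, 9, 5]

Message polynomial: m(x) = 2 + 6·x (mod 11).
For each evaluation point α_i, compute m(α_i) mod 11:
  α_1 = 4: Horner steps 6 → 4, so m(4) = 4.
  α_2 = 2: Horner steps 6 → 3, so m(2) = 3.
  α_3 = 3: Horner steps 6 → 9, so m(3) = 9.
  α_4 = 6: Horner steps 6 → 5, so m(6) = 5.
Codeword c = [4, 3, 9, 5] ∈ F_11^4.


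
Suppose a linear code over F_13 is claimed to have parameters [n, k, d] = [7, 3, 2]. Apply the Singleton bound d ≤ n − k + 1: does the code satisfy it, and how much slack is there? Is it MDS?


Singleton RHS = n − k + 1 = 5, slack = 3, bound satisfied, not MDS.

Singleton bound: d ≤ n − k + 1.
Here n = 7, k = 3, so n − k + 1 = 5.
Given d = 2, check d ≤ 5: YES.
Slack = (n − k + 1) − d = 3.
The code is NOT MDS (slack = 3 > 0).
Description: the claimed parameters are [7, 3, 2]_13; such a code would be non-MDS.


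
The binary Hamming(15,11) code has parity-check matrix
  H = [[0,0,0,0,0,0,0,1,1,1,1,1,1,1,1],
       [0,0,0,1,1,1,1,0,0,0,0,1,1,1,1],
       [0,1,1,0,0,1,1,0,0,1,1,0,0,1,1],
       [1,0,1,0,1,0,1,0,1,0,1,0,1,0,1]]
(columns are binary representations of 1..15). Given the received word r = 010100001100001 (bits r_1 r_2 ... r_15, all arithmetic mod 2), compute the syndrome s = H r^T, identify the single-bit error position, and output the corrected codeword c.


s = (1, 0, 1, 0)^T, error position = 10, corrected codeword c = 010100001000001

Compute s = H r^T mod 2 one row at a time:
  s_1 = 0 + 1 + 1 + 0 + 0 + 0 + 0 + 1 = 3 ≡ 1 (mod 2).
  s_2 = 1 + 0 + 0 + 0 + 0 + 0 + 0 + 1 = 2 ≡ 0 (mod 2).
  s_3 = 1 + 0 + 0 + 0 + 1 + 0 + 0 + 1 = 3 ≡ 1 (mod 2).
  s_4 = 0 + 0 + 0 + 0 + 1 + 0 + 0 + 1 = 2 ≡ 0 (mod 2).
s = (1, 0, 1, 0)^T — this equals column 10 of H (binary 1010), so error is at position 10.
Correct: flip bit 10 of r = 010100001100001 to get c = 010100001000001.


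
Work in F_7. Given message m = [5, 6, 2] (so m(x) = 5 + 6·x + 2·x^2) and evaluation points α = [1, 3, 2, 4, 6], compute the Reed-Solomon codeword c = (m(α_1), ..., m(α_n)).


c = [6, 6, 4, 5, 1]

Message polynomial: m(x) = 5 + 6·x + 2·x^2 (mod 7).
For each evaluation point α_i, compute m(α_i) mod 7:
  α_1 = 1: Horner steps 2 → 1 → 6, so m(1) = 6.
  α_2 = 3: Horner steps 2 → 5 → 6, so m(3) = 6.
  α_3 = 2: Horner steps 2 → 3 → 4, so m(2) = 4.
  α_4 = 4: Horner steps 2 → 0 → 5, so m(4) = 5.
  α_5 = 6: Horner steps 2 → 4 → 1, so m(6) = 1.
Codeword c = [6, 6, 4, 5, 1] ∈ F_7^5.


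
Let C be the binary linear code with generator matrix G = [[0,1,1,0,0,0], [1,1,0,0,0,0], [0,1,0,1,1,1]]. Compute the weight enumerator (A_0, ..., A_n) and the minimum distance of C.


Weight distribution: A_0 = 1, A_2 = 3, A_4 = 3, A_6 = 1. Minimum distance d = 2.

Enumerate all 2^3 = 8 messages m ∈ F_2^3.
For each, compute codeword c = mG in F_2^6, then tally its weight.
  m = 000 → c = 000000, weight = 0.
  m = 100 → c = 011000, weight = 2.
  m = 010 → c = 110000, weight = 2.
  m = 110 → c = 101000, weight = 2.
  m = 001 → c = 010111, weight = 4.
  m = 101 → c = 001111, weight = 4.
  m = 011 → c = 100111, weight = 4.
  m = 111 → c = 111111, weight = 6.
Tally weights:
  weight 0: 1 codewords.
  weight 2: 3 codewords.
  weight 4: 3 codewords.
  weight 6: 1 codewords.
Minimum distance d = smallest w > 0 with A_w > 0 = 2.
Sanity: Σ A_w = 8 = 2^3 = 8 ✓.


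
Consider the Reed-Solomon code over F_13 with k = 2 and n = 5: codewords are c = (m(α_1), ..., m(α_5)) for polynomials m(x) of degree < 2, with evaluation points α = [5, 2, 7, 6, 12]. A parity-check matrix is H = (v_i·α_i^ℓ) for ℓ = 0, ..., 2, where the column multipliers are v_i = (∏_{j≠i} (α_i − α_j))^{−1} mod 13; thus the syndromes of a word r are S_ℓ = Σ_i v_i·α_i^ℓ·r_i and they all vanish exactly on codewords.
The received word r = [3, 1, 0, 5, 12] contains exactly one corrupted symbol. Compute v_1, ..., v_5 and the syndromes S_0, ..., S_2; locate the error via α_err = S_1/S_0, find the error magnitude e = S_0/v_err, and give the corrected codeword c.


S = (8, 9, 2), error at position 4, error magnitude e = 10, c = [3, 1, 0, 8, 12].

Step 1: column multipliers v_i = (∏_{j≠i}(α_i − α_j))^{−1} mod 13.
  i = 1 (α = 5): (5−2)(5−7)(5−6)(5−12) = 3·(−2)·(−1)·(−7) = −42 ≡ 10, so v_1 = 10^{−1} = 4 (mod 13).
  i = 2 (α = 2): (2−5)(2−7)(2−6)(2−12) = (−3)·(−5)·(−4)·(−10) = 600 ≡ 2, so v_2 = 2^{−1} = 7 (mod 13).
  i = 3 (α = 7): (7−5)(7−2)(7−6)(7−12) = 2·5·1·(−5) = −50 ≡ 2, so v_3 = 2^{−1} = 7 (mod 13).
  i = 4 (α = 6): (6−5)(6−2)(6−7)(6−12) = 1·4·(−1)·(−6) = 24 ≡ 11, so v_4 = 11^{−1} = 6 (mod 13).
  i = 5 (α = 12): (12−5)(12−2)(12−7)(12−6) = 7·10·5·6 = 2100 ≡ 7, so v_5 = 7^{−1} = 2 (mod 13).
  v = [4, 7, 7, 6, 2].
Step 2: syndromes of r = [3, 1, 0, 5, 12] (all sums mod 13).
  S_0 = Σ v_i r_i = 4·3 + 7·1 + 7·0 + 6·5 + 2·12 = 73 ≡ 8.
  S_1 = Σ v_i α_i r_i = 4·5·3 + 7·2·1 + 7·7·0 + 6·6·5 + 2·12·12 = 542 ≡ 9.
  α_i^2 mod 13 = [12, 4, 10, 10, 1].
  S_2 = Σ v_i α_i^2 r_i = 4·12·3 + 7·4·1 + 7·10·0 + 6·10·5 + 2·1·12 = 496 ≡ 2.
  S = (8, 9, 2) ≠ 0, so r is not a codeword (an error is present).
Step 3: locate the error. For a single error e at position i, S_ℓ = v_i·e·α_i^ℓ, so α_err = S_1/S_0.
  S_0^{−1} = 8^{−1} = 5 (mod 13), so α_err = 9·5 = 45 ≡ 6 = α_4. Error position i = 4.
  Consistency check: S_2/S_1 = 2·3 = 6 ≡ 6 = α_err ✓ (single-error assumption holds).
Step 4: error magnitude e = S_0/v_4 = S_0·∏_{j≠4}(α_4 − α_j) = 8·11 = 88 ≡ 10 (mod 13).
Step 5: correct position 4: c_4 = r_4 − e = 5 − 10 ≡ 8 (mod 13). Hence c = [3, 1, 0, 8, 12].
  Check: interpolating c through the α_i gives m(x) = 4 + 5·x (degree < 2) with m(α_i) = c_i for every i, so c is indeed a codeword.


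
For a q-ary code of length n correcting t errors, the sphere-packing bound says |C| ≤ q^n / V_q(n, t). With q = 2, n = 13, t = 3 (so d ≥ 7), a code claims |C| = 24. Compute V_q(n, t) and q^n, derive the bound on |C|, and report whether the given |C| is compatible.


V_q(n, t) = 378, q^n = 8192, Hamming bound = 21, |C| = 24 > bound (violated).

Step 1: Compute V_q(n, t) = Σ_{j=0}^3 C(n, j) (q−1)^j.
  j = 0: C(13,0)·(1)^0 = 1·1 = 1.
  j = 1: C(13,1)·(1)^1 = 13·1 = 13.
  j = 2: C(13,2)·(1)^2 = 78·1 = 78.
  j = 3: C(13,3)·(1)^3 = 286·1 = 286.
  V_q(n, t) = 1 + 13 + 78 + 286 = 378.
Step 2: q^n = 2^13 = 8192.
Step 3: Hamming bound ⌊q^n / V_q(n,t)⌋ = ⌊8192/378⌋ = 21.
Step 4: Compare |C| = 24 to 21: violated.
The claimed |C| lies above the Hamming bound, so no 2-ary code of length 13 with d ≥ 7 can have 24 codewords.


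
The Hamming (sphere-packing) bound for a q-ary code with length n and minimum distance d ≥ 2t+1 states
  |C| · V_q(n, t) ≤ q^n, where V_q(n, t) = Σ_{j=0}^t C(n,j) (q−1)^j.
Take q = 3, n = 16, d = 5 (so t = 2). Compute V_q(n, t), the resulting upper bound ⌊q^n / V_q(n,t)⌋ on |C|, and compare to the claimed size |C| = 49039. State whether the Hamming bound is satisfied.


V_q(n, t) = 513, q^n = 43046721, Hamming bound = 83911, |C| = 49039 ≤ bound (satisfied).

Step 1: Compute V_q(n, t) = Σ_{j=0}^2 C(n, j) (q−1)^j.
  j = 0: C(16,0)·(2)^0 = 1·1 = 1.
  j = 1: C(16,1)·(2)^1 = 16·2 = 32.
  j = 2: C(16,2)·(2)^2 = 120·4 = 480.
  V_q(n, t) = 1 + 32 + 480 = 513.
Step 2: q^n = 3^16 = 43046721.
Step 3: Hamming bound ⌊q^n / V_q(n,t)⌋ = ⌊43046721/513⌋ = 83911.
Step 4: Compare |C| = 49039 to 83911: satisfied.
The claimed |C| lies below the Hamming bound.


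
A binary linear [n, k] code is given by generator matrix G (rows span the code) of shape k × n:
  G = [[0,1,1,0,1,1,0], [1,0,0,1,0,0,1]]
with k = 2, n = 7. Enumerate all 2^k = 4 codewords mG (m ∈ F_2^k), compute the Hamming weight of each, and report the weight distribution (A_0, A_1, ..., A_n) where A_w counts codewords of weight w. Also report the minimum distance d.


Weight distribution: A_0 = 1, A_3 = 1, A_4 = 1, A_7 = 1. Minimum distance d = 3.

Enumerate all 2^2 = 4 messages m ∈ F_2^2.
For each, compute codeword c = mG in F_2^7, then tally its weight.
  m = 00 → c = 0000000, weight = 0.
  m = 10 → c = 0110110, weight = 4.
  m = 01 → c = 1001001, weight = 3.
  m = 11 → c = 1111111, weight = 7.
Tally weights:
  weight 0: 1 codewords.
  weight 3: 1 codewords.
  weight 4: 1 codewords.
  weight 7: 1 codewords.
Minimum distance d = smallest w > 0 with A_w > 0 = 3.
Sanity: Σ A_w = 4 = 2^2 = 4 ✓.


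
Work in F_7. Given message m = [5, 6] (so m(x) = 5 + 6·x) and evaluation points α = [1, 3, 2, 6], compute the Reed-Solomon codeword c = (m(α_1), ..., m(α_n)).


c = [4, 2, 3, 6]

Message polynomial: m(x) = 5 + 6·x (mod 7).
For each evaluation point α_i, compute m(α_i) mod 7:
  α_1 = 1: Horner steps 6 → 4, so m(1) = 4.
  α_2 = 3: Horner steps 6 → 2, so m(3) = 2.
  α_3 = 2: Horner steps 6 → 3, so m(2) = 3.
  α_4 = 6: Horner steps 6 → 6, so m(6) = 6.
Codeword c = [4, 2, 3, 6] ∈ F_7^4.


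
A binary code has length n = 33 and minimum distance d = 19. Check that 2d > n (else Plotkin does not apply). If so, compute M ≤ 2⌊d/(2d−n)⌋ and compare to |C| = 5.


Plotkin bound M ≤ 6; given |C| = 5 ≤ bound (satisfied).

Check applicability: 2d = 38, n = 33.
2d − n = 5 > 0, so Plotkin applies.
Compute d/(2d−n) = 19/5 ≈ 3.8000.
⌊d/(2d−n)⌋ = 3.
Plotkin bound: M ≤ 2·3 = 6.
Given |C| = 5, check: satisfied.
This |C| is below the Plotkin bound.


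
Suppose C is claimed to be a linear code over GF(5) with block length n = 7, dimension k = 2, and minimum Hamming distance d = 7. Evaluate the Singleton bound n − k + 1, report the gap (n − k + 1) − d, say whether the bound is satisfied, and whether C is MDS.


Singleton RHS = n − k + 1 = 6, slack = -1, bound violated (no such code; not MDS).

Singleton bound: d ≤ n − k + 1.
Here n = 7, k = 2, so n − k + 1 = 6.
Given d = 7, check d ≤ 6: NO.
Slack = (n − k + 1) − d = -1.
The slack is negative: d = 7 exceeds n − k + 1 = 6 by 1, so the Singleton bound is violated and no linear [7, 2, 7]_5 code can exist. In particular it is not MDS (MDS requires d = n − k + 1 exactly).
Description: the claimed parameters are [7, 2, 7]_5; such a code would be impossible (violates the Singleton bound).


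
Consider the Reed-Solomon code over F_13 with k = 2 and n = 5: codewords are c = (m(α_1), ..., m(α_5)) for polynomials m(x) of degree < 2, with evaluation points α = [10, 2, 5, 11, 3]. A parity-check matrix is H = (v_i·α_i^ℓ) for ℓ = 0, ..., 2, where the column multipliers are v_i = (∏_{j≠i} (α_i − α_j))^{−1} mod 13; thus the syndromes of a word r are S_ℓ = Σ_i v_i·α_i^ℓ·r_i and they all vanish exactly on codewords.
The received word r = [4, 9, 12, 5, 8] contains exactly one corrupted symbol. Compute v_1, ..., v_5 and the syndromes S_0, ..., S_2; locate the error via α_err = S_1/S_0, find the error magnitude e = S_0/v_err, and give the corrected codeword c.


S = (10, 4, 12), error at position 5, error magnitude e = 11, c = [4, 9, 12, 5, 10].

Step 1: column multipliers v_i = (∏_{j≠i}(α_i − α_j))^{−1} mod 13.
  i = 1 (α = 10): (10−2)(10−5)(10−11)(10−3) = 8·5·(−1)·7 = −280 ≡ 6, so v_1 = 6^{−1} = 11 (mod 13).
  i = 2 (α = 2): (2−10)(2−5)(2−11)(2−3) = (−8)·(−3)·(−9)·(−1) = 216 ≡ 8, so v_2 = 8^{−1} = 5 (mod 13).
  i = 3 (α = 5): (5−10)(5−2)(5−11)(5−3) = (−5)·3·(−6)·2 = 180 ≡ 11, so v_3 = 11^{−1} = 6 (mod 13).
  i = 4 (α = 11): (11−10)(11−2)(11−5)(11−3) = 1·9·6·8 = 432 ≡ 3, so v_4 = 3^{−1} = 9 (mod 13).
  i = 5 (α = 3): (3−10)(3−2)(3−5)(3−11) = (−7)·1·(−2)·(−8) = −112 ≡ 5, so v_5 = 5^{−1} = 8 (mod 13).
  v = [11, 5, 6, 9, 8].
Step 2: syndromes of r = [4, 9, 12, 5, 8] (all sums mod 13).
  S_0 = Σ v_i r_i = 11·4 + 5·9 + 6·12 + 9·5 + 8·8 = 270 ≡ 10.
  S_1 = Σ v_i α_i r_i = 11·10·4 + 5·2·9 + 6·5·12 + 9·11·5 + 8·3·8 = 1577 ≡ 4.
  α_i^2 mod 13 = [9, 4, 12, 4, 9].
  S_2 = Σ v_i α_i^2 r_i = 11·9·4 + 5·4·9 + 6·12·12 + 9·4·5 + 8·9·8 = 2196 ≡ 12.
  S = (10, 4, 12) ≠ 0, so r is not a codeword (an error is present).
Step 3: locate the error. For a single error e at position i, S_ℓ = v_i·e·α_i^ℓ, so α_err = S_1/S_0.
  S_0^{−1} = 10^{−1} = 4 (mod 13), so α_err = 4·4 = 16 ≡ 3 = α_5. Error position i = 5.
  Consistency check: S_2/S_1 = 12·10 = 120 ≡ 3 = α_err ✓ (single-error assumption holds).
Step 4: error magnitude e = S_0/v_5 = S_0·∏_{j≠5}(α_5 − α_j) = 10·5 = 50 ≡ 11 (mod 13).
Step 5: correct position 5: c_5 = r_5 − e = 8 − 11 ≡ 10 (mod 13). Hence c = [4, 9, 12, 5, 10].
  Check: interpolating c through the α_i gives m(x) = 7 + 1·x (degree < 2) with m(α_i) = c_i for every i, so c is indeed a codeword.


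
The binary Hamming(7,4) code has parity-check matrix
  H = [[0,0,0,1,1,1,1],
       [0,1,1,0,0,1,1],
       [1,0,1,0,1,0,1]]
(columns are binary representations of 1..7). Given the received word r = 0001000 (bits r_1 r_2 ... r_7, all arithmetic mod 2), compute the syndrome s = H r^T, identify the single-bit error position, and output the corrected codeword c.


s = (1, 0, 0)^T, error position = 4, corrected codeword c = 0000000

Compute s = H r^T mod 2 one row at a time:
  s_1 = 1 + 0 + 0 + 0 = 1 ≡ 1 (mod 2).
  s_2 = 0 + 0 + 0 + 0 = 0 ≡ 0 (mod 2).
  s_3 = 0 + 0 + 0 + 0 = 0 ≡ 0 (mod 2).
s = (1, 0, 0)^T — this equals column 4 of H (binary 100), so error is at position 4.
Correct: flip bit 4 of r = 0001000 to get c = 0000000.


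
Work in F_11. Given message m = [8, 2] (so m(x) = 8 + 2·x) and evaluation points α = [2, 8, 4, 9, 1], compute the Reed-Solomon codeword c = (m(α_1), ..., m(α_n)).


c = [1, 2, 5, 4, 10]

Message polynomial: m(x) = 8 + 2·x (mod 11).
For each evaluation point α_i, compute m(α_i) mod 11:
  α_1 = 2: Horner steps 2 → 1, so m(2) = 1.
  α_2 = 8: Horner steps 2 → 2, so m(8) = 2.
  α_3 = 4: Horner steps 2 → 5, so m(4) = 5.
  α_4 = 9: Horner steps 2 → 4, so m(9) = 4.
  α_5 = 1: Horner steps 2 → 10, so m(1) = 10.
Codeword c = [1, 2, 5, 4, 10] ∈ F_11^5.


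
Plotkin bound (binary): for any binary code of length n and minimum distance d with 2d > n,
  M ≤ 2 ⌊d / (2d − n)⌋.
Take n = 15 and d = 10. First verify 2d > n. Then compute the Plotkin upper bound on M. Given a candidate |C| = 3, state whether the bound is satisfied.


Plotkin bound M ≤ 4; given |C| = 3 ≤ bound (satisfied).

Check applicability: 2d = 20, n = 15.
2d − n = 5 > 0, so Plotkin applies.
Compute d/(2d−n) = 10/5 ≈ 2.0000.
⌊d/(2d−n)⌋ = 2.
Plotkin bound: M ≤ 2·2 = 4.
Given |C| = 3, check: satisfied.
This |C| is below the Plotkin bound.


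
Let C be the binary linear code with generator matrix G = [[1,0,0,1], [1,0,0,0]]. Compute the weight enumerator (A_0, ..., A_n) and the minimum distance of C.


Weight distribution: A_0 = 1, A_1 = 2, A_2 = 1. Minimum distance d = 1.

Enumerate all 2^2 = 4 messages m ∈ F_2^2.
For each, compute codeword c = mG in F_2^4, then tally its weight.
  m = 00 → c = 0000, weight = 0.
  m = 10 → c = 1001, weight = 2.
  m = 01 → c = 1000, weight = 1.
  m = 11 → c = 0001, weight = 1.
Tally weights:
  weight 0: 1 codewords.
  weight 1: 2 codewords.
  weight 2: 1 codewords.
Minimum distance d = smallest w > 0 with A_w > 0 = 1.
Sanity: Σ A_w = 4 = 2^2 = 4 ✓.


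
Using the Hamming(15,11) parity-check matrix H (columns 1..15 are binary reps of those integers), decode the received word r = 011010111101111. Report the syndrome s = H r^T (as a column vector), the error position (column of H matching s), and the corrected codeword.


s = (1, 0, 0, 0)^T, error position = 8, corrected codeword c = 011010101101111

Compute s = H r^T mod 2 one row at a time:
  s_1 = 1 + 1 + 1 + 0 + 1 + 1 + 1 + 1 = 7 ≡ 1 (mod 2).
  s_2 = 0 + 1 + 0 + 1 + 1 + 1 + 1 + 1 = 6 ≡ 0 (mod 2).
  s_3 = 1 + 1 + 0 + 1 + 1 + 0 + 1 + 1 = 6 ≡ 0 (mod 2).
  s_4 = 0 + 1 + 1 + 1 + 1 + 0 + 1 + 1 = 6 ≡ 0 (mod 2).
s = (1, 0, 0, 0)^T — this equals column 8 of H (binary 1000), so error is at position 8.
Correct: flip bit 8 of r = 011010111101111 to get c = 011010101101111.


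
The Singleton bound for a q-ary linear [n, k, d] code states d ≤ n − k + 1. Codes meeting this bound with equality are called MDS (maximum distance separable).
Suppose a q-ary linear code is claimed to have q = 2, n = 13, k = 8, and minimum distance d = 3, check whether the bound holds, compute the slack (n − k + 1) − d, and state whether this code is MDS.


Singleton RHS = n − k + 1 = 6, slack = 3, bound satisfied, not MDS.

Singleton bound: d ≤ n − k + 1.
Here n = 13, k = 8, so n − k + 1 = 6.
Given d = 3, check d ≤ 6: YES.
Slack = (n − k + 1) − d = 3.
The code is NOT MDS (slack = 3 > 0).
Description: the claimed parameters are [13, 8, 3]_2; such a code would be non-MDS.


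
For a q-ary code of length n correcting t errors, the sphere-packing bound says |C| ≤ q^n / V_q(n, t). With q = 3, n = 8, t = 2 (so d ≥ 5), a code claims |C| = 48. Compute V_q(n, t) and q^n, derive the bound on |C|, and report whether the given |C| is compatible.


V_q(n, t) = 129, q^n = 6561, Hamming bound = 50, |C| = 48 ≤ bound (satisfied).

Step 1: Compute V_q(n, t) = Σ_{j=0}^2 C(n, j) (q−1)^j.
  j = 0: C(8,0)·(2)^0 = 1·1 = 1.
  j = 1: C(8,1)·(2)^1 = 8·2 = 16.
  j = 2: C(8,2)·(2)^2 = 28·4 = 112.
  V_q(n, t) = 1 + 16 + 112 = 129.
Step 2: q^n = 3^8 = 6561.
Step 3: Hamming bound ⌊q^n / V_q(n,t)⌋ = ⌊6561/129⌋ = 50.
Step 4: Compare |C| = 48 to 50: satisfied.
The claimed |C| lies below the Hamming bound.


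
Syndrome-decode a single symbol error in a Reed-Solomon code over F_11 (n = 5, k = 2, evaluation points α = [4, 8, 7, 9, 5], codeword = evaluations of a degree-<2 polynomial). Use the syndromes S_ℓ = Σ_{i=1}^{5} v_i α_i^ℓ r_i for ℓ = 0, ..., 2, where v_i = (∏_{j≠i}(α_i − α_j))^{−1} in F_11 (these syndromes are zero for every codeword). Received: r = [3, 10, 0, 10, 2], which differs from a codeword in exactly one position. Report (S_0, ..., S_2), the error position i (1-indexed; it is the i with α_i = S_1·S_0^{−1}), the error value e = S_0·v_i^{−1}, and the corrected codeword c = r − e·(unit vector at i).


S = (8, 6, 10), error at position 4, error magnitude e = 1, c = [3, 10, 0, 9, 2].

Step 1: column multipliers v_i = (∏_{j≠i}(α_i − α_j))^{−1} mod 11.
  i = 1 (α = 4): (4−8)(4−7)(4−9)(4−5) = (−4)·(−3)·(−5)·(−1) = 60 ≡ 5, so v_1 = 5^{−1} = 9 (mod 11).
  i = 2 (α = 8): (8−4)(8−7)(8−9)(8−5) = 4·1·(−1)·3 = −12 ≡ 10, so v_2 = 10^{−1} = 10 (mod 11).
  i = 3 (α = 7): (7−4)(7−8)(7−9)(7−5) = 3·(−1)·(−2)·2 = 12 ≡ 1, so v_3 = 1^{−1} = 1 (mod 11).
  i = 4 (α = 9): (9−4)(9−8)(9−7)(9−5) = 5·1·2·4 = 40 ≡ 7, so v_4 = 7^{−1} = 8 (mod 11).
  i = 5 (α = 5): (5−4)(5−8)(5−7)(5−9) = 1·(−3)·(−2)·(−4) = −24 ≡ 9, so v_5 = 9^{−1} = 5 (mod 11).
  v = [9, 10, 1, 8, 5].
Step 2: syndromes of r = [3, 10, 0, 10, 2] (all sums mod 11).
  S_0 = Σ v_i r_i = 9·3 + 10·10 + 1·0 + 8·10 + 5·2 = 217 ≡ 8.
  S_1 = Σ v_i α_i r_i = 9·4·3 + 10·8·10 + 1·7·0 + 8·9·10 + 5·5·2 = 1678 ≡ 6.
  α_i^2 mod 11 = [5, 9, 5, 4, 3].
  S_2 = Σ v_i α_i^2 r_i = 9·5·3 + 10·9·10 + 1·5·0 + 8·4·10 + 5·3·2 = 1385 ≡ 10.
  S = (8, 6, 10) ≠ 0, so r is not a codeword (an error is present).
Step 3: locate the error. For a single error e at position i, S_ℓ = v_i·e·α_i^ℓ, so α_err = S_1/S_0.
  S_0^{−1} = 8^{−1} = 7 (mod 11), so α_err = 6·7 = 42 ≡ 9 = α_4. Error position i = 4.
  Consistency check: S_2/S_1 = 10·2 = 20 ≡ 9 = α_err ✓ (single-error assumption holds).
Step 4: error magnitude e = S_0/v_4 = S_0·∏_{j≠4}(α_4 − α_j) = 8·7 = 56 ≡ 1 (mod 11).
Step 5: correct position 4: c_4 = r_4 − e = 10 − 1 ≡ 9 (mod 11). Hence c = [3, 10, 0, 9, 2].
  Check: interpolating c through the α_i gives m(x) = 7 + 10·x (degree < 2) with m(α_i) = c_i for every i, so c is indeed a codeword.


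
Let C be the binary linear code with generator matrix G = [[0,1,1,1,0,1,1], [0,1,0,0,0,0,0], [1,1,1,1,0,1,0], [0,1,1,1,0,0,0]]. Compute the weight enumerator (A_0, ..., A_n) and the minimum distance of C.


Weight distribution: A_0 = 1, A_1 = 1, A_2 = 4, A_3 = 4, A_4 = 3, A_5 = 3. Minimum distance d = 1.

Enumerate all 2^4 = 16 messages m ∈ F_2^4.
For each, compute codeword c = mG in F_2^7, then tally its weight.
  m = 0000 → c = 0000000, weight = 0.
  m = 1000 → c = 0111011, weight = 5.
  m = 0100 → c = 0100000, weight = 1.
  m = 1100 → c = 0011011, weight = 4.
  m = 0010 → c = 1111010, weight = 5.
  m = 1010 → c = 1000001, weight = 2.
  m = 0110 → c = 1011010, weight = 4.
  m = 1110 → c = 1100001, weight = 3.
  m = 0001 → c = 0111000, weight = 3.
  m = 1001 → c = 0000011, weight = 2.
  m = 0101 → c = 0011000, weight = 2.
  m = 1101 → c = 0100011, weight = 3.
  m = 0011 → c = 1000010, weight = 2.
  m = 1011 → c = 1111001, weight = 5.
  m = 0111 → c = 1100010, weight = 3.
  m = 1111 → c = 1011001, weight = 4.
Tally weights:
  weight 0: 1 codewords.
  weight 1: 1 codewords.
  weight 2: 4 codewords.
  weight 3: 4 codewords.
  weight 4: 3 codewords.
  weight 5: 3 codewords.
Minimum distance d = smallest w > 0 with A_w > 0 = 1.
Sanity: Σ A_w = 16 = 2^4 = 16 ✓.


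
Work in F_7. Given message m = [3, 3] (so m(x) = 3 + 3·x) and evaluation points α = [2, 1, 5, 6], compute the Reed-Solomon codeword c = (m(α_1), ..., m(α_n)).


c = [2, 6, 4, 0]

Message polynomial: m(x) = 3 + 3·x (mod 7).
For each evaluation point α_i, compute m(α_i) mod 7:
  α_1 = 2: Horner steps 3 → 2, so m(2) = 2.
  α_2 = 1: Horner steps 3 → 6, so m(1) = 6.
  α_3 = 5: Horner steps 3 → 4, so m(5) = 4.
  α_4 = 6: Horner steps 3 → 0, so m(6) = 0.
Codeword c = [2, 6, 4, 0] ∈ F_7^4.


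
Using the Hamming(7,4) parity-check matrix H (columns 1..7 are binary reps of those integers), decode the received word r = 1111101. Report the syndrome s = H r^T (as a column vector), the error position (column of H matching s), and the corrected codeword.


s = (1, 1, 0)^T, error position = 6, corrected codeword c = 1111111

Compute s = H r^T mod 2 one row at a time:
  s_1 = 1 + 1 + 0 + 1 = 3 ≡ 1 (mod 2).
  s_2 = 1 + 1 + 0 + 1 = 3 ≡ 1 (mod 2).
  s_3 = 1 + 1 + 1 + 1 = 4 ≡ 0 (mod 2).
s = (1, 1, 0)^T — this equals column 6 of H (binary 110), so error is at position 6.
Correct: flip bit 6 of r = 1111101 to get c = 1111111.
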